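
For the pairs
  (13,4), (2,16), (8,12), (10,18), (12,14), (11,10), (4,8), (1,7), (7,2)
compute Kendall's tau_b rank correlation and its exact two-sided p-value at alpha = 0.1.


Step 1: Enumerate the 36 unordered pairs (i,j) with i<j and classify each by sign(x_j-x_i) * sign(y_j-y_i).
  (1,2):dx=-11,dy=+12->D; (1,3):dx=-5,dy=+8->D; (1,4):dx=-3,dy=+14->D; (1,5):dx=-1,dy=+10->D
  (1,6):dx=-2,dy=+6->D; (1,7):dx=-9,dy=+4->D; (1,8):dx=-12,dy=+3->D; (1,9):dx=-6,dy=-2->C
  (2,3):dx=+6,dy=-4->D; (2,4):dx=+8,dy=+2->C; (2,5):dx=+10,dy=-2->D; (2,6):dx=+9,dy=-6->D
  (2,7):dx=+2,dy=-8->D; (2,8):dx=-1,dy=-9->C; (2,9):dx=+5,dy=-14->D; (3,4):dx=+2,dy=+6->C
  (3,5):dx=+4,dy=+2->C; (3,6):dx=+3,dy=-2->D; (3,7):dx=-4,dy=-4->C; (3,8):dx=-7,dy=-5->C
  (3,9):dx=-1,dy=-10->C; (4,5):dx=+2,dy=-4->D; (4,6):dx=+1,dy=-8->D; (4,7):dx=-6,dy=-10->C
  (4,8):dx=-9,dy=-11->C; (4,9):dx=-3,dy=-16->C; (5,6):dx=-1,dy=-4->C; (5,7):dx=-8,dy=-6->C
  (5,8):dx=-11,dy=-7->C; (5,9):dx=-5,dy=-12->C; (6,7):dx=-7,dy=-2->C; (6,8):dx=-10,dy=-3->C
  (6,9):dx=-4,dy=-8->C; (7,8):dx=-3,dy=-1->C; (7,9):dx=+3,dy=-6->D; (8,9):dx=+6,dy=-5->D
Step 2: C = 19, D = 17, total pairs = 36.
Step 3: tau = (C - D)/(n(n-1)/2) = (19 - 17)/36 = 0.055556.
Step 4: Exact two-sided p-value (enumerate n! = 362880 permutations of y under H0): p = 0.919455.
Step 5: alpha = 0.1. fail to reject H0.

tau_b = 0.0556 (C=19, D=17), p = 0.919455, fail to reject H0.


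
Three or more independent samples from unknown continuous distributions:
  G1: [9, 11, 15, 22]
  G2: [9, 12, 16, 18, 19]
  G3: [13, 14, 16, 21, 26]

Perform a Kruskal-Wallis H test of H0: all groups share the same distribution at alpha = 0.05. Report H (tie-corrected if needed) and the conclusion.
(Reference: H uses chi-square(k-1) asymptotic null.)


Step 1: Combine all N = 14 observations and assign midranks.
sorted (value, group, rank): (9,G1,1.5), (9,G2,1.5), (11,G1,3), (12,G2,4), (13,G3,5), (14,G3,6), (15,G1,7), (16,G2,8.5), (16,G3,8.5), (18,G2,10), (19,G2,11), (21,G3,12), (22,G1,13), (26,G3,14)
Step 2: Sum ranks within each group.
R_1 = 24.5 (n_1 = 4)
R_2 = 35 (n_2 = 5)
R_3 = 45.5 (n_3 = 5)
Step 3: H = 12/(N(N+1)) * sum(R_i^2/n_i) - 3(N+1)
     = 12/(14*15) * (24.5^2/4 + 35^2/5 + 45.5^2/5) - 3*15
     = 0.057143 * 809.112 - 45
     = 1.235000.
Step 4: Ties present; correction factor C = 1 - 12/(14^3 - 14) = 0.995604. Corrected H = 1.235000 / 0.995604 = 1.240453.
Step 5: Under H0, H ~ chi^2(2); p-value = 0.537823.
Step 6: alpha = 0.05. fail to reject H0.

H = 1.2405, df = 2, p = 0.537823, fail to reject H0.


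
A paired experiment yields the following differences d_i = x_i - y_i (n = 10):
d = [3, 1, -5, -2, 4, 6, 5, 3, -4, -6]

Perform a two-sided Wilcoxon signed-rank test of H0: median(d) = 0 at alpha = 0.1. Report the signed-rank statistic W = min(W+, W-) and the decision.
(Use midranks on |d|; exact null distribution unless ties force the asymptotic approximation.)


Step 1: Drop any zero differences (none here) and take |d_i|.
|d| = [3, 1, 5, 2, 4, 6, 5, 3, 4, 6]
Step 2: Midrank |d_i| (ties get averaged ranks).
ranks: |3|->3.5, |1|->1, |5|->7.5, |2|->2, |4|->5.5, |6|->9.5, |5|->7.5, |3|->3.5, |4|->5.5, |6|->9.5
Step 3: Attach original signs; sum ranks with positive sign and with negative sign.
W+ = 3.5 + 1 + 5.5 + 9.5 + 7.5 + 3.5 = 30.5
W- = 7.5 + 2 + 5.5 + 9.5 = 24.5
(Check: W+ + W- = 55 should equal n(n+1)/2 = 55.)
Step 4: Test statistic W = min(W+, W-) = 24.5.
Step 5: Ties in |d|, so use the tie-corrected normal approximation.
        E[W] = n(n+1)/4 = 10*11/4 = 27.5.
        Tie groups: |d|=3 (t=2), |d|=4 (t=2), |d|=5 (t=2), |d|=6 (t=2); sum(t^3 - t) = 24.
        Var[W] = n(n+1)(2n+1)/24 - sum(t^3-t)/48 = 2310/24 - 24/48 = 95.75.
        z = (W - E[W]) / sqrt(Var[W]) = (24.5 - 27.5) / 9.7852 = -0.3066.
        Two-sided p = 2*Phi(z) = 0.759159.
Step 6: alpha = 0.1. fail to reject H0.

W+ = 30.5, W- = 24.5, W = min = 24.5, p = 0.759159, fail to reject H0.


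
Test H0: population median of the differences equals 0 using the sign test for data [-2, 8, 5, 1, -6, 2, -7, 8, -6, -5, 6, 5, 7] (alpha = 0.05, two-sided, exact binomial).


Step 1: Discard zero differences. Original n = 13; n_eff = number of nonzero differences = 13.
Nonzero differences (with sign): -2, +8, +5, +1, -6, +2, -7, +8, -6, -5, +6, +5, +7
Step 2: Count signs: positive = 8, negative = 5.
Step 3: Under H0: P(positive) = 0.5, so the number of positives S ~ Bin(13, 0.5).
Step 4: Two-sided exact p-value = sum of Bin(13,0.5) probabilities at or below the observed probability = 0.581055.
Step 5: alpha = 0.05. fail to reject H0.

n_eff = 13, pos = 8, neg = 5, p = 0.581055, fail to reject H0.


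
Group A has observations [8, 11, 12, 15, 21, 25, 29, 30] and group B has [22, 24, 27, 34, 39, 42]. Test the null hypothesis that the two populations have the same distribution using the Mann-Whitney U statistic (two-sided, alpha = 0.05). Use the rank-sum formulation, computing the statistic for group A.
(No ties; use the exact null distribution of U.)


Step 1: Combine and sort all 14 observations; assign midranks.
sorted (value, group): (8,X), (11,X), (12,X), (15,X), (21,X), (22,Y), (24,Y), (25,X), (27,Y), (29,X), (30,X), (34,Y), (39,Y), (42,Y)
ranks: 8->1, 11->2, 12->3, 15->4, 21->5, 22->6, 24->7, 25->8, 27->9, 29->10, 30->11, 34->12, 39->13, 42->14
Step 2: Rank sum for X: R1 = 1 + 2 + 3 + 4 + 5 + 8 + 10 + 11 = 44.
Step 3: U_X = R1 - n1(n1+1)/2 = 44 - 8*9/2 = 44 - 36 = 8.
       U_Y = n1*n2 - U_X = 48 - 8 = 40.
Step 4: No ties, so the exact null distribution of U (based on enumerating the C(14,8) = 3003 equally likely rank assignments) gives the two-sided p-value.
Step 5: p-value = 0.042624; compare to alpha = 0.05. reject H0.

U_X = 8, p = 0.042624, reject H0 at alpha = 0.05.


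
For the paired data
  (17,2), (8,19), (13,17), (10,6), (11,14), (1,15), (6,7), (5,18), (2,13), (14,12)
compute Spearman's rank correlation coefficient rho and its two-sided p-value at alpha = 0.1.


Step 1: Rank x and y separately (midranks; no ties here).
rank(x): 17->10, 8->5, 13->8, 10->6, 11->7, 1->1, 6->4, 5->3, 2->2, 14->9
rank(y): 2->1, 19->10, 17->8, 6->2, 14->6, 15->7, 7->3, 18->9, 13->5, 12->4
Step 2: d_i = R_x(i) - R_y(i); compute d_i^2.
  (10-1)^2=81, (5-10)^2=25, (8-8)^2=0, (6-2)^2=16, (7-6)^2=1, (1-7)^2=36, (4-3)^2=1, (3-9)^2=36, (2-5)^2=9, (9-4)^2=25
sum(d^2) = 230.
Step 3: rho = 1 - 6*230 / (10*(10^2 - 1)) = 1 - 1380/990 = -0.393939.
Step 4: Under H0, t = rho * sqrt((n-2)/(1-rho^2)) = -1.2123 ~ t(8).
Step 5: Two-sided p-value from the t-distribution with 8 df = 0.259998.
Step 6: alpha = 0.1. fail to reject H0.

rho = -0.3939, p = 0.259998, fail to reject H0 at alpha = 0.1.


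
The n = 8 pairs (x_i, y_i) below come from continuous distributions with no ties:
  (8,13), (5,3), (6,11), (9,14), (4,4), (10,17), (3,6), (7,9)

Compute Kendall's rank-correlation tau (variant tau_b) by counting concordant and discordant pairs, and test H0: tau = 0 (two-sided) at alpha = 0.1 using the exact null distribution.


Step 1: Enumerate the 28 unordered pairs (i,j) with i<j and classify each by sign(x_j-x_i) * sign(y_j-y_i).
  (1,2):dx=-3,dy=-10->C; (1,3):dx=-2,dy=-2->C; (1,4):dx=+1,dy=+1->C; (1,5):dx=-4,dy=-9->C
  (1,6):dx=+2,dy=+4->C; (1,7):dx=-5,dy=-7->C; (1,8):dx=-1,dy=-4->C; (2,3):dx=+1,dy=+8->C
  (2,4):dx=+4,dy=+11->C; (2,5):dx=-1,dy=+1->D; (2,6):dx=+5,dy=+14->C; (2,7):dx=-2,dy=+3->D
  (2,8):dx=+2,dy=+6->C; (3,4):dx=+3,dy=+3->C; (3,5):dx=-2,dy=-7->C; (3,6):dx=+4,dy=+6->C
  (3,7):dx=-3,dy=-5->C; (3,8):dx=+1,dy=-2->D; (4,5):dx=-5,dy=-10->C; (4,6):dx=+1,dy=+3->C
  (4,7):dx=-6,dy=-8->C; (4,8):dx=-2,dy=-5->C; (5,6):dx=+6,dy=+13->C; (5,7):dx=-1,dy=+2->D
  (5,8):dx=+3,dy=+5->C; (6,7):dx=-7,dy=-11->C; (6,8):dx=-3,dy=-8->C; (7,8):dx=+4,dy=+3->C
Step 2: C = 24, D = 4, total pairs = 28.
Step 3: tau = (C - D)/(n(n-1)/2) = (24 - 4)/28 = 0.714286.
Step 4: Exact two-sided p-value (enumerate n! = 40320 permutations of y under H0): p = 0.014137.
Step 5: alpha = 0.1. reject H0.

tau_b = 0.7143 (C=24, D=4), p = 0.014137, reject H0.


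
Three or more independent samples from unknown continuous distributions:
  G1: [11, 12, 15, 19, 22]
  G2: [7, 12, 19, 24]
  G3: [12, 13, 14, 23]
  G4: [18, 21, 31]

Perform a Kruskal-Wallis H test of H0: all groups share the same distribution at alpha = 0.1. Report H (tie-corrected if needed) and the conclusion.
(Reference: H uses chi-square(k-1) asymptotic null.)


Step 1: Combine all N = 16 observations and assign midranks.
sorted (value, group, rank): (7,G2,1), (11,G1,2), (12,G1,4), (12,G2,4), (12,G3,4), (13,G3,6), (14,G3,7), (15,G1,8), (18,G4,9), (19,G1,10.5), (19,G2,10.5), (21,G4,12), (22,G1,13), (23,G3,14), (24,G2,15), (31,G4,16)
Step 2: Sum ranks within each group.
R_1 = 37.5 (n_1 = 5)
R_2 = 30.5 (n_2 = 4)
R_3 = 31 (n_3 = 4)
R_4 = 37 (n_4 = 3)
Step 3: H = 12/(N(N+1)) * sum(R_i^2/n_i) - 3(N+1)
     = 12/(16*17) * (37.5^2/5 + 30.5^2/4 + 31^2/4 + 37^2/3) - 3*17
     = 0.044118 * 1210.4 - 51
     = 2.399816.
Step 4: Ties present; correction factor C = 1 - 30/(16^3 - 16) = 0.992647. Corrected H = 2.399816 / 0.992647 = 2.417593.
Step 5: Under H0, H ~ chi^2(3); p-value = 0.490368.
Step 6: alpha = 0.1. fail to reject H0.

H = 2.4176, df = 3, p = 0.490368, fail to reject H0.


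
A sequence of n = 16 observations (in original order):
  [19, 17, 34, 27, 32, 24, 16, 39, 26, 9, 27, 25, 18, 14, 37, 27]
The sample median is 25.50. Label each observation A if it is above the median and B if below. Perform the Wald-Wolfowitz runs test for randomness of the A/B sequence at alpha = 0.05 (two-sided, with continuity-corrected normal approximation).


Step 1: Compute median = 25.50; label A = above, B = below.
Labels in order: BBAAABBAABABBBAA  (n_A = 8, n_B = 8)
Step 2: Count runs R = 8.
Step 3: Under H0 (random ordering), E[R] = 2*n_A*n_B/(n_A+n_B) + 1 = 2*8*8/16 + 1 = 9.0000.
        Var[R] = 2*n_A*n_B*(2*n_A*n_B - n_A - n_B) / ((n_A+n_B)^2 * (n_A+n_B-1)) = 14336/3840 = 3.7333.
        SD[R] = 1.9322.
Step 4: Continuity-corrected z = (R + 0.5 - E[R]) / SD[R] = (8 + 0.5 - 9.0000) / 1.9322 = -0.2588.
Step 5: Two-sided p-value via normal approximation = 2*(1 - Phi(|z|)) = 0.795809.
Step 6: alpha = 0.05. fail to reject H0.

R = 8, z = -0.2588, p = 0.795809, fail to reject H0.


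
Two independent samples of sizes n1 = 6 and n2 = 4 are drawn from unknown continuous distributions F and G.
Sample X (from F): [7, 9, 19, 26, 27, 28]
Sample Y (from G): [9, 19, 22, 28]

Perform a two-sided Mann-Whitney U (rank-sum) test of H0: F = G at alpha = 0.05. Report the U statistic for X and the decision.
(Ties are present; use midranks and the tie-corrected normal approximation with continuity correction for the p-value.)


Step 1: Combine and sort all 10 observations; assign midranks.
sorted (value, group): (7,X), (9,X), (9,Y), (19,X), (19,Y), (22,Y), (26,X), (27,X), (28,X), (28,Y)
ranks: 7->1, 9->2.5, 9->2.5, 19->4.5, 19->4.5, 22->6, 26->7, 27->8, 28->9.5, 28->9.5
Step 2: Rank sum for X: R1 = 1 + 2.5 + 4.5 + 7 + 8 + 9.5 = 32.5.
Step 3: U_X = R1 - n1(n1+1)/2 = 32.5 - 6*7/2 = 32.5 - 21 = 11.5.
       U_Y = n1*n2 - U_X = 24 - 11.5 = 12.5.
Step 4: Ties are present, so use the tie-corrected normal approximation (with continuity correction) for the p-value.
Step 5: p-value = 1.000000; compare to alpha = 0.05. fail to reject H0.

U_X = 11.5, p = 1.000000, fail to reject H0 at alpha = 0.05.


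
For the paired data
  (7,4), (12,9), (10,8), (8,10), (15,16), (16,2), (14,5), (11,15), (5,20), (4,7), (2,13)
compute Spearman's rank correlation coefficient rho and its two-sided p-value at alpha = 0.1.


Step 1: Rank x and y separately (midranks; no ties here).
rank(x): 7->4, 12->8, 10->6, 8->5, 15->10, 16->11, 14->9, 11->7, 5->3, 4->2, 2->1
rank(y): 4->2, 9->6, 8->5, 10->7, 16->10, 2->1, 5->3, 15->9, 20->11, 7->4, 13->8
Step 2: d_i = R_x(i) - R_y(i); compute d_i^2.
  (4-2)^2=4, (8-6)^2=4, (6-5)^2=1, (5-7)^2=4, (10-10)^2=0, (11-1)^2=100, (9-3)^2=36, (7-9)^2=4, (3-11)^2=64, (2-4)^2=4, (1-8)^2=49
sum(d^2) = 270.
Step 3: rho = 1 - 6*270 / (11*(11^2 - 1)) = 1 - 1620/1320 = -0.227273.
Step 4: Under H0, t = rho * sqrt((n-2)/(1-rho^2)) = -0.7001 ~ t(9).
Step 5: Two-sided p-value from the t-distribution with 9 df = 0.501536.
Step 6: alpha = 0.1. fail to reject H0.

rho = -0.2273, p = 0.501536, fail to reject H0 at alpha = 0.1.


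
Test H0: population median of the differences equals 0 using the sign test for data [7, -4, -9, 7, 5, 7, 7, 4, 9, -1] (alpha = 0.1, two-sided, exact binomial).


Step 1: Discard zero differences. Original n = 10; n_eff = number of nonzero differences = 10.
Nonzero differences (with sign): +7, -4, -9, +7, +5, +7, +7, +4, +9, -1
Step 2: Count signs: positive = 7, negative = 3.
Step 3: Under H0: P(positive) = 0.5, so the number of positives S ~ Bin(10, 0.5).
Step 4: Two-sided exact p-value = sum of Bin(10,0.5) probabilities at or below the observed probability = 0.343750.
Step 5: alpha = 0.1. fail to reject H0.

n_eff = 10, pos = 7, neg = 3, p = 0.343750, fail to reject H0.


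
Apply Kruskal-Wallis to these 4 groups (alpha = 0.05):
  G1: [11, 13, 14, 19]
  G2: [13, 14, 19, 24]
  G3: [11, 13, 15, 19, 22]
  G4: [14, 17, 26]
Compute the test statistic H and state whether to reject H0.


Step 1: Combine all N = 16 observations and assign midranks.
sorted (value, group, rank): (11,G1,1.5), (11,G3,1.5), (13,G1,4), (13,G2,4), (13,G3,4), (14,G1,7), (14,G2,7), (14,G4,7), (15,G3,9), (17,G4,10), (19,G1,12), (19,G2,12), (19,G3,12), (22,G3,14), (24,G2,15), (26,G4,16)
Step 2: Sum ranks within each group.
R_1 = 24.5 (n_1 = 4)
R_2 = 38 (n_2 = 4)
R_3 = 40.5 (n_3 = 5)
R_4 = 33 (n_4 = 3)
Step 3: H = 12/(N(N+1)) * sum(R_i^2/n_i) - 3(N+1)
     = 12/(16*17) * (24.5^2/4 + 38^2/4 + 40.5^2/5 + 33^2/3) - 3*17
     = 0.044118 * 1202.11 - 51
     = 2.034375.
Step 4: Ties present; correction factor C = 1 - 78/(16^3 - 16) = 0.980882. Corrected H = 2.034375 / 0.980882 = 2.074025.
Step 5: Under H0, H ~ chi^2(3); p-value = 0.557185.
Step 6: alpha = 0.05. fail to reject H0.

H = 2.0740, df = 3, p = 0.557185, fail to reject H0.


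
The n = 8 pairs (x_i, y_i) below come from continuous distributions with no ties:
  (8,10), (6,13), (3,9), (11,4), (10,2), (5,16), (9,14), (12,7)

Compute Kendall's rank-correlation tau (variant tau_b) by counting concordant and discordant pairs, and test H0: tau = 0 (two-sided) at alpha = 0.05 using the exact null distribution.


Step 1: Enumerate the 28 unordered pairs (i,j) with i<j and classify each by sign(x_j-x_i) * sign(y_j-y_i).
  (1,2):dx=-2,dy=+3->D; (1,3):dx=-5,dy=-1->C; (1,4):dx=+3,dy=-6->D; (1,5):dx=+2,dy=-8->D
  (1,6):dx=-3,dy=+6->D; (1,7):dx=+1,dy=+4->C; (1,8):dx=+4,dy=-3->D; (2,3):dx=-3,dy=-4->C
  (2,4):dx=+5,dy=-9->D; (2,5):dx=+4,dy=-11->D; (2,6):dx=-1,dy=+3->D; (2,7):dx=+3,dy=+1->C
  (2,8):dx=+6,dy=-6->D; (3,4):dx=+8,dy=-5->D; (3,5):dx=+7,dy=-7->D; (3,6):dx=+2,dy=+7->C
  (3,7):dx=+6,dy=+5->C; (3,8):dx=+9,dy=-2->D; (4,5):dx=-1,dy=-2->C; (4,6):dx=-6,dy=+12->D
  (4,7):dx=-2,dy=+10->D; (4,8):dx=+1,dy=+3->C; (5,6):dx=-5,dy=+14->D; (5,7):dx=-1,dy=+12->D
  (5,8):dx=+2,dy=+5->C; (6,7):dx=+4,dy=-2->D; (6,8):dx=+7,dy=-9->D; (7,8):dx=+3,dy=-7->D
Step 2: C = 9, D = 19, total pairs = 28.
Step 3: tau = (C - D)/(n(n-1)/2) = (9 - 19)/28 = -0.357143.
Step 4: Exact two-sided p-value (enumerate n! = 40320 permutations of y under H0): p = 0.275099.
Step 5: alpha = 0.05. fail to reject H0.

tau_b = -0.3571 (C=9, D=19), p = 0.275099, fail to reject H0.


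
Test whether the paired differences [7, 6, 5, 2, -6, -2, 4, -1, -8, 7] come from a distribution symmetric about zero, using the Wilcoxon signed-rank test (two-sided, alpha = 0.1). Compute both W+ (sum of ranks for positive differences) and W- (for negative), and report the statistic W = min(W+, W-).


Step 1: Drop any zero differences (none here) and take |d_i|.
|d| = [7, 6, 5, 2, 6, 2, 4, 1, 8, 7]
Step 2: Midrank |d_i| (ties get averaged ranks).
ranks: |7|->8.5, |6|->6.5, |5|->5, |2|->2.5, |6|->6.5, |2|->2.5, |4|->4, |1|->1, |8|->10, |7|->8.5
Step 3: Attach original signs; sum ranks with positive sign and with negative sign.
W+ = 8.5 + 6.5 + 5 + 2.5 + 4 + 8.5 = 35
W- = 6.5 + 2.5 + 1 + 10 = 20
(Check: W+ + W- = 55 should equal n(n+1)/2 = 55.)
Step 4: Test statistic W = min(W+, W-) = 20.
Step 5: Ties in |d|, so use the tie-corrected normal approximation.
        E[W] = n(n+1)/4 = 10*11/4 = 27.5.
        Tie groups: |d|=2 (t=2), |d|=6 (t=2), |d|=7 (t=2); sum(t^3 - t) = 18.
        Var[W] = n(n+1)(2n+1)/24 - sum(t^3-t)/48 = 2310/24 - 18/48 = 95.875.
        z = (W - E[W]) / sqrt(Var[W]) = (20 - 27.5) / 9.7916 = -0.7660.
        Two-sided p = 2*Phi(z) = 0.443697.
Step 6: alpha = 0.1. fail to reject H0.

W+ = 35, W- = 20, W = min = 20, p = 0.443697, fail to reject H0.


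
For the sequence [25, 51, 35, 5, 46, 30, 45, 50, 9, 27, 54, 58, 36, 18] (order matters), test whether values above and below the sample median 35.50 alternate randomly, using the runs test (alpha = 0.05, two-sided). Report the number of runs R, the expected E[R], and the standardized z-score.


Step 1: Compute median = 35.50; label A = above, B = below.
Labels in order: BABBABAABBAAAB  (n_A = 7, n_B = 7)
Step 2: Count runs R = 9.
Step 3: Under H0 (random ordering), E[R] = 2*n_A*n_B/(n_A+n_B) + 1 = 2*7*7/14 + 1 = 8.0000.
        Var[R] = 2*n_A*n_B*(2*n_A*n_B - n_A - n_B) / ((n_A+n_B)^2 * (n_A+n_B-1)) = 8232/2548 = 3.2308.
        SD[R] = 1.7974.
Step 4: Continuity-corrected z = (R - 0.5 - E[R]) / SD[R] = (9 - 0.5 - 8.0000) / 1.7974 = 0.2782.
Step 5: Two-sided p-value via normal approximation = 2*(1 - Phi(|z|)) = 0.780879.
Step 6: alpha = 0.05. fail to reject H0.

R = 9, z = 0.2782, p = 0.780879, fail to reject H0.


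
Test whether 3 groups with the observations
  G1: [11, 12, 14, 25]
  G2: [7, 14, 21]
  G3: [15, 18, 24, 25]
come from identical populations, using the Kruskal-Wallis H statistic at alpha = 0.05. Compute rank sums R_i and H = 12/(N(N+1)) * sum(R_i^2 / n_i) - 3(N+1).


Step 1: Combine all N = 11 observations and assign midranks.
sorted (value, group, rank): (7,G2,1), (11,G1,2), (12,G1,3), (14,G1,4.5), (14,G2,4.5), (15,G3,6), (18,G3,7), (21,G2,8), (24,G3,9), (25,G1,10.5), (25,G3,10.5)
Step 2: Sum ranks within each group.
R_1 = 20 (n_1 = 4)
R_2 = 13.5 (n_2 = 3)
R_3 = 32.5 (n_3 = 4)
Step 3: H = 12/(N(N+1)) * sum(R_i^2/n_i) - 3(N+1)
     = 12/(11*12) * (20^2/4 + 13.5^2/3 + 32.5^2/4) - 3*12
     = 0.090909 * 424.812 - 36
     = 2.619318.
Step 4: Ties present; correction factor C = 1 - 12/(11^3 - 11) = 0.990909. Corrected H = 2.619318 / 0.990909 = 2.643349.
Step 5: Under H0, H ~ chi^2(2); p-value = 0.266688.
Step 6: alpha = 0.05. fail to reject H0.

H = 2.6433, df = 2, p = 0.266688, fail to reject H0.


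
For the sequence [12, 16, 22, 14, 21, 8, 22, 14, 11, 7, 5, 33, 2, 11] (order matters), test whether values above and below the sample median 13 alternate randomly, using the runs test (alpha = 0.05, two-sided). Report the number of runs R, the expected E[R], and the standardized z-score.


Step 1: Compute median = 13; label A = above, B = below.
Labels in order: BAAAABAABBBABB  (n_A = 7, n_B = 7)
Step 2: Count runs R = 7.
Step 3: Under H0 (random ordering), E[R] = 2*n_A*n_B/(n_A+n_B) + 1 = 2*7*7/14 + 1 = 8.0000.
        Var[R] = 2*n_A*n_B*(2*n_A*n_B - n_A - n_B) / ((n_A+n_B)^2 * (n_A+n_B-1)) = 8232/2548 = 3.2308.
        SD[R] = 1.7974.
Step 4: Continuity-corrected z = (R + 0.5 - E[R]) / SD[R] = (7 + 0.5 - 8.0000) / 1.7974 = -0.2782.
Step 5: Two-sided p-value via normal approximation = 2*(1 - Phi(|z|)) = 0.780879.
Step 6: alpha = 0.05. fail to reject H0.

R = 7, z = -0.2782, p = 0.780879, fail to reject H0.


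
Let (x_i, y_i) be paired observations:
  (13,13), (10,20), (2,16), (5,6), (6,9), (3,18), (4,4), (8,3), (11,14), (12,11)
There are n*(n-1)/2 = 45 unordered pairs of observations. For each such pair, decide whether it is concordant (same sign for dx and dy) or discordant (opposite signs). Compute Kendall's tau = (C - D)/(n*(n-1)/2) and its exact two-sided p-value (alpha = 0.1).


Step 1: Enumerate the 45 unordered pairs (i,j) with i<j and classify each by sign(x_j-x_i) * sign(y_j-y_i).
  (1,2):dx=-3,dy=+7->D; (1,3):dx=-11,dy=+3->D; (1,4):dx=-8,dy=-7->C; (1,5):dx=-7,dy=-4->C
  (1,6):dx=-10,dy=+5->D; (1,7):dx=-9,dy=-9->C; (1,8):dx=-5,dy=-10->C; (1,9):dx=-2,dy=+1->D
  (1,10):dx=-1,dy=-2->C; (2,3):dx=-8,dy=-4->C; (2,4):dx=-5,dy=-14->C; (2,5):dx=-4,dy=-11->C
  (2,6):dx=-7,dy=-2->C; (2,7):dx=-6,dy=-16->C; (2,8):dx=-2,dy=-17->C; (2,9):dx=+1,dy=-6->D
  (2,10):dx=+2,dy=-9->D; (3,4):dx=+3,dy=-10->D; (3,5):dx=+4,dy=-7->D; (3,6):dx=+1,dy=+2->C
  (3,7):dx=+2,dy=-12->D; (3,8):dx=+6,dy=-13->D; (3,9):dx=+9,dy=-2->D; (3,10):dx=+10,dy=-5->D
  (4,5):dx=+1,dy=+3->C; (4,6):dx=-2,dy=+12->D; (4,7):dx=-1,dy=-2->C; (4,8):dx=+3,dy=-3->D
  (4,9):dx=+6,dy=+8->C; (4,10):dx=+7,dy=+5->C; (5,6):dx=-3,dy=+9->D; (5,7):dx=-2,dy=-5->C
  (5,8):dx=+2,dy=-6->D; (5,9):dx=+5,dy=+5->C; (5,10):dx=+6,dy=+2->C; (6,7):dx=+1,dy=-14->D
  (6,8):dx=+5,dy=-15->D; (6,9):dx=+8,dy=-4->D; (6,10):dx=+9,dy=-7->D; (7,8):dx=+4,dy=-1->D
  (7,9):dx=+7,dy=+10->C; (7,10):dx=+8,dy=+7->C; (8,9):dx=+3,dy=+11->C; (8,10):dx=+4,dy=+8->C
  (9,10):dx=+1,dy=-3->D
Step 2: C = 23, D = 22, total pairs = 45.
Step 3: tau = (C - D)/(n(n-1)/2) = (23 - 22)/45 = 0.022222.
Step 4: Exact two-sided p-value (enumerate n! = 3628800 permutations of y under H0): p = 1.000000.
Step 5: alpha = 0.1. fail to reject H0.

tau_b = 0.0222 (C=23, D=22), p = 1.000000, fail to reject H0.


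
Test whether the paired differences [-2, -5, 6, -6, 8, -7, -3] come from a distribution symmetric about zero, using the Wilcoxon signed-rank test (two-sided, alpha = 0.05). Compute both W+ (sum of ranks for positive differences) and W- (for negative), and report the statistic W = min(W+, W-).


Step 1: Drop any zero differences (none here) and take |d_i|.
|d| = [2, 5, 6, 6, 8, 7, 3]
Step 2: Midrank |d_i| (ties get averaged ranks).
ranks: |2|->1, |5|->3, |6|->4.5, |6|->4.5, |8|->7, |7|->6, |3|->2
Step 3: Attach original signs; sum ranks with positive sign and with negative sign.
W+ = 4.5 + 7 = 11.5
W- = 1 + 3 + 4.5 + 6 + 2 = 16.5
(Check: W+ + W- = 28 should equal n(n+1)/2 = 28.)
Step 4: Test statistic W = min(W+, W-) = 11.5.
Step 5: Ties in |d|, so use the tie-corrected normal approximation.
        E[W] = n(n+1)/4 = 7*8/4 = 14.
        Tie groups: |d|=6 (t=2); sum(t^3 - t) = 6.
        Var[W] = n(n+1)(2n+1)/24 - sum(t^3-t)/48 = 840/24 - 6/48 = 34.875.
        z = (W - E[W]) / sqrt(Var[W]) = (11.5 - 14) / 5.9055 = -0.4233.
        Two-sided p = 2*Phi(z) = 0.672052.
Step 6: alpha = 0.05. fail to reject H0.

W+ = 11.5, W- = 16.5, W = min = 11.5, p = 0.672052, fail to reject H0.


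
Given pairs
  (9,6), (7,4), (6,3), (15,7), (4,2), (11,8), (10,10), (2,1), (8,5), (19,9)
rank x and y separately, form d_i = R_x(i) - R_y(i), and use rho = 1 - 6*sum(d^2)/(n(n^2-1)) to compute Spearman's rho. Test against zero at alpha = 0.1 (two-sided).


Step 1: Rank x and y separately (midranks; no ties here).
rank(x): 9->6, 7->4, 6->3, 15->9, 4->2, 11->8, 10->7, 2->1, 8->5, 19->10
rank(y): 6->6, 4->4, 3->3, 7->7, 2->2, 8->8, 10->10, 1->1, 5->5, 9->9
Step 2: d_i = R_x(i) - R_y(i); compute d_i^2.
  (6-6)^2=0, (4-4)^2=0, (3-3)^2=0, (9-7)^2=4, (2-2)^2=0, (8-8)^2=0, (7-10)^2=9, (1-1)^2=0, (5-5)^2=0, (10-9)^2=1
sum(d^2) = 14.
Step 3: rho = 1 - 6*14 / (10*(10^2 - 1)) = 1 - 84/990 = 0.915152.
Step 4: Under H0, t = rho * sqrt((n-2)/(1-rho^2)) = 6.4212 ~ t(8).
Step 5: Two-sided p-value from the t-distribution with 8 df = 0.000204.
Step 6: alpha = 0.1. reject H0.

rho = 0.9152, p = 0.000204, reject H0 at alpha = 0.1.


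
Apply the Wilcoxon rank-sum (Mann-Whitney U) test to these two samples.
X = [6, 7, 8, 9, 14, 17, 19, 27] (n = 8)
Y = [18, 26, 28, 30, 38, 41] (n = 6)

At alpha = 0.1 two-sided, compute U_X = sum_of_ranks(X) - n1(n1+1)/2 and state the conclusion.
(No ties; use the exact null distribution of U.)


Step 1: Combine and sort all 14 observations; assign midranks.
sorted (value, group): (6,X), (7,X), (8,X), (9,X), (14,X), (17,X), (18,Y), (19,X), (26,Y), (27,X), (28,Y), (30,Y), (38,Y), (41,Y)
ranks: 6->1, 7->2, 8->3, 9->4, 14->5, 17->6, 18->7, 19->8, 26->9, 27->10, 28->11, 30->12, 38->13, 41->14
Step 2: Rank sum for X: R1 = 1 + 2 + 3 + 4 + 5 + 6 + 8 + 10 = 39.
Step 3: U_X = R1 - n1(n1+1)/2 = 39 - 8*9/2 = 39 - 36 = 3.
       U_Y = n1*n2 - U_X = 48 - 3 = 45.
Step 4: No ties, so the exact null distribution of U (based on enumerating the C(14,8) = 3003 equally likely rank assignments) gives the two-sided p-value.
Step 5: p-value = 0.004662; compare to alpha = 0.1. reject H0.

U_X = 3, p = 0.004662, reject H0 at alpha = 0.1.


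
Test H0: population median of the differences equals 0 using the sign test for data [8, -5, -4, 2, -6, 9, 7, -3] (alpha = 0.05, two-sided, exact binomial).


Step 1: Discard zero differences. Original n = 8; n_eff = number of nonzero differences = 8.
Nonzero differences (with sign): +8, -5, -4, +2, -6, +9, +7, -3
Step 2: Count signs: positive = 4, negative = 4.
Step 3: Under H0: P(positive) = 0.5, so the number of positives S ~ Bin(8, 0.5).
Step 4: Two-sided exact p-value = sum of Bin(8,0.5) probabilities at or below the observed probability = 1.000000.
Step 5: alpha = 0.05. fail to reject H0.

n_eff = 8, pos = 4, neg = 4, p = 1.000000, fail to reject H0.


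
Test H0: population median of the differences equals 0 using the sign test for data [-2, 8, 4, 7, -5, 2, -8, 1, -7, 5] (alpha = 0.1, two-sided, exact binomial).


Step 1: Discard zero differences. Original n = 10; n_eff = number of nonzero differences = 10.
Nonzero differences (with sign): -2, +8, +4, +7, -5, +2, -8, +1, -7, +5
Step 2: Count signs: positive = 6, negative = 4.
Step 3: Under H0: P(positive) = 0.5, so the number of positives S ~ Bin(10, 0.5).
Step 4: Two-sided exact p-value = sum of Bin(10,0.5) probabilities at or below the observed probability = 0.753906.
Step 5: alpha = 0.1. fail to reject H0.

n_eff = 10, pos = 6, neg = 4, p = 0.753906, fail to reject H0.


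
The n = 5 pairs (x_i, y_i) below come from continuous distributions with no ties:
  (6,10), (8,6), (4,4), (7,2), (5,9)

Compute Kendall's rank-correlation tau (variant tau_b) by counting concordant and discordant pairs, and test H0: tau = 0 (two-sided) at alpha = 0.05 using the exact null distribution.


Step 1: Enumerate the 10 unordered pairs (i,j) with i<j and classify each by sign(x_j-x_i) * sign(y_j-y_i).
  (1,2):dx=+2,dy=-4->D; (1,3):dx=-2,dy=-6->C; (1,4):dx=+1,dy=-8->D; (1,5):dx=-1,dy=-1->C
  (2,3):dx=-4,dy=-2->C; (2,4):dx=-1,dy=-4->C; (2,5):dx=-3,dy=+3->D; (3,4):dx=+3,dy=-2->D
  (3,5):dx=+1,dy=+5->C; (4,5):dx=-2,dy=+7->D
Step 2: C = 5, D = 5, total pairs = 10.
Step 3: tau = (C - D)/(n(n-1)/2) = (5 - 5)/10 = 0.000000.
Step 4: Exact two-sided p-value (enumerate n! = 120 permutations of y under H0): p = 1.000000.
Step 5: alpha = 0.05. fail to reject H0.

tau_b = 0.0000 (C=5, D=5), p = 1.000000, fail to reject H0.


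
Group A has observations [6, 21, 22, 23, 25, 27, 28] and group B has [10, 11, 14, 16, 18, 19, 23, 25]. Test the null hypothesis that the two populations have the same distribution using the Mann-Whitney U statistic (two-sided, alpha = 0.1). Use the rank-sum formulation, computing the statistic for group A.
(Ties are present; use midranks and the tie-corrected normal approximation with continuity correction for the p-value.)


Step 1: Combine and sort all 15 observations; assign midranks.
sorted (value, group): (6,X), (10,Y), (11,Y), (14,Y), (16,Y), (18,Y), (19,Y), (21,X), (22,X), (23,X), (23,Y), (25,X), (25,Y), (27,X), (28,X)
ranks: 6->1, 10->2, 11->3, 14->4, 16->5, 18->6, 19->7, 21->8, 22->9, 23->10.5, 23->10.5, 25->12.5, 25->12.5, 27->14, 28->15
Step 2: Rank sum for X: R1 = 1 + 8 + 9 + 10.5 + 12.5 + 14 + 15 = 70.
Step 3: U_X = R1 - n1(n1+1)/2 = 70 - 7*8/2 = 70 - 28 = 42.
       U_Y = n1*n2 - U_X = 56 - 42 = 14.
Step 4: Ties are present, so use the tie-corrected normal approximation (with continuity correction) for the p-value.
Step 5: p-value = 0.117555; compare to alpha = 0.1. fail to reject H0.

U_X = 42, p = 0.117555, fail to reject H0 at alpha = 0.1.


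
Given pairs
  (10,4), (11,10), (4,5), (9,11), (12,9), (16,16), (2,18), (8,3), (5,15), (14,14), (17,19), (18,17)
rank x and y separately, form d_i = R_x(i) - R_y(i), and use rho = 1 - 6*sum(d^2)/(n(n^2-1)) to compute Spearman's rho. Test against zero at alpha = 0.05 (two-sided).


Step 1: Rank x and y separately (midranks; no ties here).
rank(x): 10->6, 11->7, 4->2, 9->5, 12->8, 16->10, 2->1, 8->4, 5->3, 14->9, 17->11, 18->12
rank(y): 4->2, 10->5, 5->3, 11->6, 9->4, 16->9, 18->11, 3->1, 15->8, 14->7, 19->12, 17->10
Step 2: d_i = R_x(i) - R_y(i); compute d_i^2.
  (6-2)^2=16, (7-5)^2=4, (2-3)^2=1, (5-6)^2=1, (8-4)^2=16, (10-9)^2=1, (1-11)^2=100, (4-1)^2=9, (3-8)^2=25, (9-7)^2=4, (11-12)^2=1, (12-10)^2=4
sum(d^2) = 182.
Step 3: rho = 1 - 6*182 / (12*(12^2 - 1)) = 1 - 1092/1716 = 0.363636.
Step 4: Under H0, t = rho * sqrt((n-2)/(1-rho^2)) = 1.2344 ~ t(10).
Step 5: Two-sided p-value from the t-distribution with 10 df = 0.245265.
Step 6: alpha = 0.05. fail to reject H0.

rho = 0.3636, p = 0.245265, fail to reject H0 at alpha = 0.05.


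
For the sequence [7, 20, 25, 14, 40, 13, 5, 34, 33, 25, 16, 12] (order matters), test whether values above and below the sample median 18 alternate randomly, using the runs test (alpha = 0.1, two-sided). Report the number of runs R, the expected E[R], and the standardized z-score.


Step 1: Compute median = 18; label A = above, B = below.
Labels in order: BAABABBAAABB  (n_A = 6, n_B = 6)
Step 2: Count runs R = 7.
Step 3: Under H0 (random ordering), E[R] = 2*n_A*n_B/(n_A+n_B) + 1 = 2*6*6/12 + 1 = 7.0000.
        Var[R] = 2*n_A*n_B*(2*n_A*n_B - n_A - n_B) / ((n_A+n_B)^2 * (n_A+n_B-1)) = 4320/1584 = 2.7273.
        SD[R] = 1.6514.
Step 4: R = E[R], so z = 0 with no continuity correction.
Step 5: Two-sided p-value via normal approximation = 2*(1 - Phi(|z|)) = 1.000000.
Step 6: alpha = 0.1. fail to reject H0.

R = 7, z = 0.0000, p = 1.000000, fail to reject H0.


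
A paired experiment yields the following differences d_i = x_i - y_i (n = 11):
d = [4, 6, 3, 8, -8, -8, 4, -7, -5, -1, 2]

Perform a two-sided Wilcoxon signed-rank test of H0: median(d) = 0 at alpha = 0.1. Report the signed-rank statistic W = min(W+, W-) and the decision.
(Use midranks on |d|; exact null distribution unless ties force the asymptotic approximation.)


Step 1: Drop any zero differences (none here) and take |d_i|.
|d| = [4, 6, 3, 8, 8, 8, 4, 7, 5, 1, 2]
Step 2: Midrank |d_i| (ties get averaged ranks).
ranks: |4|->4.5, |6|->7, |3|->3, |8|->10, |8|->10, |8|->10, |4|->4.5, |7|->8, |5|->6, |1|->1, |2|->2
Step 3: Attach original signs; sum ranks with positive sign and with negative sign.
W+ = 4.5 + 7 + 3 + 10 + 4.5 + 2 = 31
W- = 10 + 10 + 8 + 6 + 1 = 35
(Check: W+ + W- = 66 should equal n(n+1)/2 = 66.)
Step 4: Test statistic W = min(W+, W-) = 31.
Step 5: Ties in |d|, so use the tie-corrected normal approximation.
        E[W] = n(n+1)/4 = 11*12/4 = 33.
        Tie groups: |d|=4 (t=2), |d|=8 (t=3); sum(t^3 - t) = 30.
        Var[W] = n(n+1)(2n+1)/24 - sum(t^3-t)/48 = 3036/24 - 30/48 = 125.875.
        z = (W - E[W]) / sqrt(Var[W]) = (31 - 33) / 11.2194 = -0.1783.
        Two-sided p = 2*Phi(z) = 0.858517.
Step 6: alpha = 0.1. fail to reject H0.

W+ = 31, W- = 35, W = min = 31, p = 0.858517, fail to reject H0.


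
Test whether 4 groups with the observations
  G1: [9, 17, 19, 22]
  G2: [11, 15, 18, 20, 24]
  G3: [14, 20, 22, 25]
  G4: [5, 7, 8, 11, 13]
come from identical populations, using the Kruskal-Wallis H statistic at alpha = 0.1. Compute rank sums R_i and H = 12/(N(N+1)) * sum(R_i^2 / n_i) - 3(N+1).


Step 1: Combine all N = 18 observations and assign midranks.
sorted (value, group, rank): (5,G4,1), (7,G4,2), (8,G4,3), (9,G1,4), (11,G2,5.5), (11,G4,5.5), (13,G4,7), (14,G3,8), (15,G2,9), (17,G1,10), (18,G2,11), (19,G1,12), (20,G2,13.5), (20,G3,13.5), (22,G1,15.5), (22,G3,15.5), (24,G2,17), (25,G3,18)
Step 2: Sum ranks within each group.
R_1 = 41.5 (n_1 = 4)
R_2 = 56 (n_2 = 5)
R_3 = 55 (n_3 = 4)
R_4 = 18.5 (n_4 = 5)
Step 3: H = 12/(N(N+1)) * sum(R_i^2/n_i) - 3(N+1)
     = 12/(18*19) * (41.5^2/4 + 56^2/5 + 55^2/4 + 18.5^2/5) - 3*19
     = 0.035088 * 1882.46 - 57
     = 9.051316.
Step 4: Ties present; correction factor C = 1 - 18/(18^3 - 18) = 0.996904. Corrected H = 9.051316 / 0.996904 = 9.079425.
Step 5: Under H0, H ~ chi^2(3); p-value = 0.028253.
Step 6: alpha = 0.1. reject H0.

H = 9.0794, df = 3, p = 0.028253, reject H0.


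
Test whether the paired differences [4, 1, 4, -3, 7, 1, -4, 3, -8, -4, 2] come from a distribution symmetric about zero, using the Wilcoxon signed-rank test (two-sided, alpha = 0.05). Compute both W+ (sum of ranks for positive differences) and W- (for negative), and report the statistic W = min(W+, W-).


Step 1: Drop any zero differences (none here) and take |d_i|.
|d| = [4, 1, 4, 3, 7, 1, 4, 3, 8, 4, 2]
Step 2: Midrank |d_i| (ties get averaged ranks).
ranks: |4|->7.5, |1|->1.5, |4|->7.5, |3|->4.5, |7|->10, |1|->1.5, |4|->7.5, |3|->4.5, |8|->11, |4|->7.5, |2|->3
Step 3: Attach original signs; sum ranks with positive sign and with negative sign.
W+ = 7.5 + 1.5 + 7.5 + 10 + 1.5 + 4.5 + 3 = 35.5
W- = 4.5 + 7.5 + 11 + 7.5 = 30.5
(Check: W+ + W- = 66 should equal n(n+1)/2 = 66.)
Step 4: Test statistic W = min(W+, W-) = 30.5.
Step 5: Ties in |d|, so use the tie-corrected normal approximation.
        E[W] = n(n+1)/4 = 11*12/4 = 33.
        Tie groups: |d|=1 (t=2), |d|=3 (t=2), |d|=4 (t=4); sum(t^3 - t) = 72.
        Var[W] = n(n+1)(2n+1)/24 - sum(t^3-t)/48 = 3036/24 - 72/48 = 125.
        z = (W - E[W]) / sqrt(Var[W]) = (30.5 - 33) / 11.1803 = -0.2236.
        Two-sided p = 2*Phi(z) = 0.823063.
Step 6: alpha = 0.05. fail to reject H0.

W+ = 35.5, W- = 30.5, W = min = 30.5, p = 0.823063, fail to reject H0.


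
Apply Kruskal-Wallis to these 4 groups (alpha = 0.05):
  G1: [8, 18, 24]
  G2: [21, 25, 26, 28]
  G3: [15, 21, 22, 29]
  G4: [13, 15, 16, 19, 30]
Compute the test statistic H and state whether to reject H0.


Step 1: Combine all N = 16 observations and assign midranks.
sorted (value, group, rank): (8,G1,1), (13,G4,2), (15,G3,3.5), (15,G4,3.5), (16,G4,5), (18,G1,6), (19,G4,7), (21,G2,8.5), (21,G3,8.5), (22,G3,10), (24,G1,11), (25,G2,12), (26,G2,13), (28,G2,14), (29,G3,15), (30,G4,16)
Step 2: Sum ranks within each group.
R_1 = 18 (n_1 = 3)
R_2 = 47.5 (n_2 = 4)
R_3 = 37 (n_3 = 4)
R_4 = 33.5 (n_4 = 5)
Step 3: H = 12/(N(N+1)) * sum(R_i^2/n_i) - 3(N+1)
     = 12/(16*17) * (18^2/3 + 47.5^2/4 + 37^2/4 + 33.5^2/5) - 3*17
     = 0.044118 * 1238.76 - 51
     = 3.651287.
Step 4: Ties present; correction factor C = 1 - 12/(16^3 - 16) = 0.997059. Corrected H = 3.651287 / 0.997059 = 3.662058.
Step 5: Under H0, H ~ chi^2(3); p-value = 0.300344.
Step 6: alpha = 0.05. fail to reject H0.

H = 3.6621, df = 3, p = 0.300344, fail to reject H0.


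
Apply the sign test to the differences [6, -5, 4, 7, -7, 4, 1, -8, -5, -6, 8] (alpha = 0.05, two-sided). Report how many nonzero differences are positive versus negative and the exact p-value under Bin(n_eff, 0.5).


Step 1: Discard zero differences. Original n = 11; n_eff = number of nonzero differences = 11.
Nonzero differences (with sign): +6, -5, +4, +7, -7, +4, +1, -8, -5, -6, +8
Step 2: Count signs: positive = 6, negative = 5.
Step 3: Under H0: P(positive) = 0.5, so the number of positives S ~ Bin(11, 0.5).
Step 4: Two-sided exact p-value = sum of Bin(11,0.5) probabilities at or below the observed probability = 1.000000.
Step 5: alpha = 0.05. fail to reject H0.

n_eff = 11, pos = 6, neg = 5, p = 1.000000, fail to reject H0.


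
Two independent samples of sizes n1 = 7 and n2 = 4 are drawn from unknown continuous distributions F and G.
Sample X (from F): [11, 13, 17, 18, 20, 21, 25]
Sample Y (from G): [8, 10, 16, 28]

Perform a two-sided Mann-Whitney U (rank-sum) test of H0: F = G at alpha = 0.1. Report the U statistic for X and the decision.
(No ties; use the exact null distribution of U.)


Step 1: Combine and sort all 11 observations; assign midranks.
sorted (value, group): (8,Y), (10,Y), (11,X), (13,X), (16,Y), (17,X), (18,X), (20,X), (21,X), (25,X), (28,Y)
ranks: 8->1, 10->2, 11->3, 13->4, 16->5, 17->6, 18->7, 20->8, 21->9, 25->10, 28->11
Step 2: Rank sum for X: R1 = 3 + 4 + 6 + 7 + 8 + 9 + 10 = 47.
Step 3: U_X = R1 - n1(n1+1)/2 = 47 - 7*8/2 = 47 - 28 = 19.
       U_Y = n1*n2 - U_X = 28 - 19 = 9.
Step 4: No ties, so the exact null distribution of U (based on enumerating the C(11,7) = 330 equally likely rank assignments) gives the two-sided p-value.
Step 5: p-value = 0.412121; compare to alpha = 0.1. fail to reject H0.

U_X = 19, p = 0.412121, fail to reject H0 at alpha = 0.1.


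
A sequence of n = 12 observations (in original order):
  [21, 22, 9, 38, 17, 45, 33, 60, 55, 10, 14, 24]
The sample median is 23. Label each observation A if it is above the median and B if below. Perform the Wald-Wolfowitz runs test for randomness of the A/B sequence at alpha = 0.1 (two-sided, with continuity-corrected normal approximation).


Step 1: Compute median = 23; label A = above, B = below.
Labels in order: BBBABAAAABBA  (n_A = 6, n_B = 6)
Step 2: Count runs R = 6.
Step 3: Under H0 (random ordering), E[R] = 2*n_A*n_B/(n_A+n_B) + 1 = 2*6*6/12 + 1 = 7.0000.
        Var[R] = 2*n_A*n_B*(2*n_A*n_B - n_A - n_B) / ((n_A+n_B)^2 * (n_A+n_B-1)) = 4320/1584 = 2.7273.
        SD[R] = 1.6514.
Step 4: Continuity-corrected z = (R + 0.5 - E[R]) / SD[R] = (6 + 0.5 - 7.0000) / 1.6514 = -0.3028.
Step 5: Two-sided p-value via normal approximation = 2*(1 - Phi(|z|)) = 0.762069.
Step 6: alpha = 0.1. fail to reject H0.

R = 6, z = -0.3028, p = 0.762069, fail to reject H0.


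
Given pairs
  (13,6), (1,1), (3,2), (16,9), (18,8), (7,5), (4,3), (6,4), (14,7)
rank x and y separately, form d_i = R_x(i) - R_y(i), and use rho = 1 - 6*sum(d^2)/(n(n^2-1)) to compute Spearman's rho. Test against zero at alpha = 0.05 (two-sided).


Step 1: Rank x and y separately (midranks; no ties here).
rank(x): 13->6, 1->1, 3->2, 16->8, 18->9, 7->5, 4->3, 6->4, 14->7
rank(y): 6->6, 1->1, 2->2, 9->9, 8->8, 5->5, 3->3, 4->4, 7->7
Step 2: d_i = R_x(i) - R_y(i); compute d_i^2.
  (6-6)^2=0, (1-1)^2=0, (2-2)^2=0, (8-9)^2=1, (9-8)^2=1, (5-5)^2=0, (3-3)^2=0, (4-4)^2=0, (7-7)^2=0
sum(d^2) = 2.
Step 3: rho = 1 - 6*2 / (9*(9^2 - 1)) = 1 - 12/720 = 0.983333.
Step 4: Under H0, t = rho * sqrt((n-2)/(1-rho^2)) = 14.3096 ~ t(7).
Step 5: Two-sided p-value from the t-distribution with 7 df = 0.000002.
Step 6: alpha = 0.05. reject H0.

rho = 0.9833, p = 0.000002, reject H0 at alpha = 0.05.


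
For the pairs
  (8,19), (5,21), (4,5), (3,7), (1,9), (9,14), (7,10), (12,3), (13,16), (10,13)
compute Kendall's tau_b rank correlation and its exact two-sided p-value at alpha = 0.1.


Step 1: Enumerate the 45 unordered pairs (i,j) with i<j and classify each by sign(x_j-x_i) * sign(y_j-y_i).
  (1,2):dx=-3,dy=+2->D; (1,3):dx=-4,dy=-14->C; (1,4):dx=-5,dy=-12->C; (1,5):dx=-7,dy=-10->C
  (1,6):dx=+1,dy=-5->D; (1,7):dx=-1,dy=-9->C; (1,8):dx=+4,dy=-16->D; (1,9):dx=+5,dy=-3->D
  (1,10):dx=+2,dy=-6->D; (2,3):dx=-1,dy=-16->C; (2,4):dx=-2,dy=-14->C; (2,5):dx=-4,dy=-12->C
  (2,6):dx=+4,dy=-7->D; (2,7):dx=+2,dy=-11->D; (2,8):dx=+7,dy=-18->D; (2,9):dx=+8,dy=-5->D
  (2,10):dx=+5,dy=-8->D; (3,4):dx=-1,dy=+2->D; (3,5):dx=-3,dy=+4->D; (3,6):dx=+5,dy=+9->C
  (3,7):dx=+3,dy=+5->C; (3,8):dx=+8,dy=-2->D; (3,9):dx=+9,dy=+11->C; (3,10):dx=+6,dy=+8->C
  (4,5):dx=-2,dy=+2->D; (4,6):dx=+6,dy=+7->C; (4,7):dx=+4,dy=+3->C; (4,8):dx=+9,dy=-4->D
  (4,9):dx=+10,dy=+9->C; (4,10):dx=+7,dy=+6->C; (5,6):dx=+8,dy=+5->C; (5,7):dx=+6,dy=+1->C
  (5,8):dx=+11,dy=-6->D; (5,9):dx=+12,dy=+7->C; (5,10):dx=+9,dy=+4->C; (6,7):dx=-2,dy=-4->C
  (6,8):dx=+3,dy=-11->D; (6,9):dx=+4,dy=+2->C; (6,10):dx=+1,dy=-1->D; (7,8):dx=+5,dy=-7->D
  (7,9):dx=+6,dy=+6->C; (7,10):dx=+3,dy=+3->C; (8,9):dx=+1,dy=+13->C; (8,10):dx=-2,dy=+10->D
  (9,10):dx=-3,dy=-3->C
Step 2: C = 25, D = 20, total pairs = 45.
Step 3: tau = (C - D)/(n(n-1)/2) = (25 - 20)/45 = 0.111111.
Step 4: Exact two-sided p-value (enumerate n! = 3628800 permutations of y under H0): p = 0.727490.
Step 5: alpha = 0.1. fail to reject H0.

tau_b = 0.1111 (C=25, D=20), p = 0.727490, fail to reject H0.


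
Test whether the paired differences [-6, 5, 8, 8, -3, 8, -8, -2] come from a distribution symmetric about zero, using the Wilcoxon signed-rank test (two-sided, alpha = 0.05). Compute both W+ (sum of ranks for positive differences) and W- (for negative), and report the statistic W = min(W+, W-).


Step 1: Drop any zero differences (none here) and take |d_i|.
|d| = [6, 5, 8, 8, 3, 8, 8, 2]
Step 2: Midrank |d_i| (ties get averaged ranks).
ranks: |6|->4, |5|->3, |8|->6.5, |8|->6.5, |3|->2, |8|->6.5, |8|->6.5, |2|->1
Step 3: Attach original signs; sum ranks with positive sign and with negative sign.
W+ = 3 + 6.5 + 6.5 + 6.5 = 22.5
W- = 4 + 2 + 6.5 + 1 = 13.5
(Check: W+ + W- = 36 should equal n(n+1)/2 = 36.)
Step 4: Test statistic W = min(W+, W-) = 13.5.
Step 5: Ties in |d|, so use the tie-corrected normal approximation.
        E[W] = n(n+1)/4 = 8*9/4 = 18.
        Tie groups: |d|=8 (t=4); sum(t^3 - t) = 60.
        Var[W] = n(n+1)(2n+1)/24 - sum(t^3-t)/48 = 1224/24 - 60/48 = 49.75.
        z = (W - E[W]) / sqrt(Var[W]) = (13.5 - 18) / 7.0534 = -0.6380.
        Two-sided p = 2*Phi(z) = 0.523478.
Step 6: alpha = 0.05. fail to reject H0.

W+ = 22.5, W- = 13.5, W = min = 13.5, p = 0.523478, fail to reject H0.
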